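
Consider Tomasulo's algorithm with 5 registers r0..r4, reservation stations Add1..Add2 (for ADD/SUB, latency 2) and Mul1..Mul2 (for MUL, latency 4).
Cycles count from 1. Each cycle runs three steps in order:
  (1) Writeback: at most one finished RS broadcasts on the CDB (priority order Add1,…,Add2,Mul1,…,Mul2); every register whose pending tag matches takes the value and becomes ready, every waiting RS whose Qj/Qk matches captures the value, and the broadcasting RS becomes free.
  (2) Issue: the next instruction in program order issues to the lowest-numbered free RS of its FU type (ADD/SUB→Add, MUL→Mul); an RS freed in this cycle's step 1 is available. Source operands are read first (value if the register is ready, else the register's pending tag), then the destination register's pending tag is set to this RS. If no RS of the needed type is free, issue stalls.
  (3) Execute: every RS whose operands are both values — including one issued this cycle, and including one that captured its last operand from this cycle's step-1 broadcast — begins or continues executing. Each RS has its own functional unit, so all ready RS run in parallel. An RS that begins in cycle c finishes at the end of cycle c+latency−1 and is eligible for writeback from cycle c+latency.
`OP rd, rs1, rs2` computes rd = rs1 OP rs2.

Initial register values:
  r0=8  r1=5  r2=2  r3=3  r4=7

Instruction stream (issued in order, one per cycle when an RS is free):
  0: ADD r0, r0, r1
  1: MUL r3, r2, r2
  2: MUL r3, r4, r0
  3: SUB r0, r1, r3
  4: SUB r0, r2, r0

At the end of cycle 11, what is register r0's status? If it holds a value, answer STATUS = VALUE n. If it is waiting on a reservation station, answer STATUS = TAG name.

cycle 1: issue ADD r0<-Add1 // r0:Add1,r1:5,r2:2,r3:3,r4:7
cycle 2: issue MUL r3<-Mul1 // r0:Add1,r1:5,r2:2,r3:Mul1,r4:7
cycle 3: CDB Add1=13; issue MUL r3<-Mul2 // r0:13,r1:5,r2:2,r3:Mul2,r4:7
cycle 4: issue SUB r0<-Add1 // r0:Add1,r1:5,r2:2,r3:Mul2,r4:7
cycle 5: issue SUB r0<-Add2 // r0:Add2,r1:5,r2:2,r3:Mul2,r4:7
cycle 6: CDB Mul1=4 // r0:Add2,r1:5,r2:2,r3:Mul2,r4:7
cycle 7: CDB Mul2=91 // r0:Add2,r1:5,r2:2,r3:91,r4:7
cycle 8: - // r0:Add2,r1:5,r2:2,r3:91,r4:7
cycle 9: CDB Add1=-86 // r0:Add2,r1:5,r2:2,r3:91,r4:7
cycle 10: - // r0:Add2,r1:5,r2:2,r3:91,r4:7
cycle 11: CDB Add2=88 // r0:88,r1:5,r2:2,r3:91,r4:7

STATUS = VALUE 88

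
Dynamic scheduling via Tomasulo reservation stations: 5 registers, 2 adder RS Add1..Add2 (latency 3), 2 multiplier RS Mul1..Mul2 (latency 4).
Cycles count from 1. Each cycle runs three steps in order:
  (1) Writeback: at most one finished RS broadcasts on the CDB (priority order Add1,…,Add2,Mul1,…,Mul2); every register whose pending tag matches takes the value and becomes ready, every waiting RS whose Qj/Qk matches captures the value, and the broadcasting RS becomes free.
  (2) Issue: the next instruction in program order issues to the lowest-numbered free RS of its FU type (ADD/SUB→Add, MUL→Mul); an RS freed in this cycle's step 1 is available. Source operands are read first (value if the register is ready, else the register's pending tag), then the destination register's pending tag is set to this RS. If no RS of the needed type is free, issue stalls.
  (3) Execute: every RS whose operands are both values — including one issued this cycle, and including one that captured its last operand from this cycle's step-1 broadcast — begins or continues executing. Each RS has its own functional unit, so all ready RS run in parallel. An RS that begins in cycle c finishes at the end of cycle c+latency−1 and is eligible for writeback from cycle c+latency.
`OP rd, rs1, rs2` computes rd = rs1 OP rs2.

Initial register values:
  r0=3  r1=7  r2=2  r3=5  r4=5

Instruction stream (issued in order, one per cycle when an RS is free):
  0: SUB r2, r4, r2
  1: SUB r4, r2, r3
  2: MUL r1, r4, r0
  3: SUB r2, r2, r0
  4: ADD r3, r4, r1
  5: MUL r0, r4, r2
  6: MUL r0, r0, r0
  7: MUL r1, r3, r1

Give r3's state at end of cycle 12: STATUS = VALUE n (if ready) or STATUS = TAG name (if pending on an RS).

STATUS = TAG Add1

cycle 1: issue SUB r2<-Add1 // r0:3,r1:7,r2:Add1,r3:5,r4:5
cycle 2: issue SUB r4<-Add2 // r0:3,r1:7,r2:Add1,r3:5,r4:Add2
cycle 3: issue MUL r1<-Mul1 // r0:3,r1:Mul1,r2:Add1,r3:5,r4:Add2
cycle 4: CDB Add1=3; issue SUB r2<-Add1 // r0:3,r1:Mul1,r2:Add1,r3:5,r4:Add2
cycle 5: stall // r0:3,r1:Mul1,r2:Add1,r3:5,r4:Add2
cycle 6: stall // r0:3,r1:Mul1,r2:Add1,r3:5,r4:Add2
cycle 7: CDB Add1=0; issue ADD r3<-Add1 // r0:3,r1:Mul1,r2:0,r3:Add1,r4:Add2
cycle 8: CDB Add2=-2; issue MUL r0<-Mul2 // r0:Mul2,r1:Mul1,r2:0,r3:Add1,r4:-2
cycle 9: stall // r0:Mul2,r1:Mul1,r2:0,r3:Add1,r4:-2
cycle 10: stall // r0:Mul2,r1:Mul1,r2:0,r3:Add1,r4:-2
cycle 11: stall // r0:Mul2,r1:Mul1,r2:0,r3:Add1,r4:-2
cycle 12: CDB Mul1=-6; issue MUL r0<-Mul1 // r0:Mul1,r1:-6,r2:0,r3:Add1,r4:-2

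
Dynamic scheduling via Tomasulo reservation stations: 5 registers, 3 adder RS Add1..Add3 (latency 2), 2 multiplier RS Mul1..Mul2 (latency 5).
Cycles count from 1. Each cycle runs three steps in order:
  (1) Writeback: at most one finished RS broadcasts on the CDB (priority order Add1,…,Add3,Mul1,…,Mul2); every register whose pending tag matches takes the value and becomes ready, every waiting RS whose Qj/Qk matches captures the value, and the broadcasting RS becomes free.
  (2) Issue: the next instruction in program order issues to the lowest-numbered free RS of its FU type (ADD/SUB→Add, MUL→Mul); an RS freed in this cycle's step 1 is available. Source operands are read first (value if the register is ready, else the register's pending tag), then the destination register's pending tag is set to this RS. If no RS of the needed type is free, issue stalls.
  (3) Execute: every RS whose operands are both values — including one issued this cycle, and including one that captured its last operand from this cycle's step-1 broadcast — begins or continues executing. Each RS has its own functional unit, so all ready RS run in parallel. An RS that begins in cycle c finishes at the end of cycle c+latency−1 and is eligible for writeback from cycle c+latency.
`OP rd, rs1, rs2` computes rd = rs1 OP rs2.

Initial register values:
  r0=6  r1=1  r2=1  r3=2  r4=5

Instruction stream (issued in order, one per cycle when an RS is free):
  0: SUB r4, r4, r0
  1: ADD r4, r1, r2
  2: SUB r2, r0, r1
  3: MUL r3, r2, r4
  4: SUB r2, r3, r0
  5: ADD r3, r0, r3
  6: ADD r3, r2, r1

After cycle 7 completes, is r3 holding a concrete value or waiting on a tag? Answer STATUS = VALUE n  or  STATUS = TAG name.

c1: issue SUB r4<-Add1 | r0:6,r1:1,r2:1,r3:2,r4:Add1
c2: issue ADD r4<-Add2 | r0:6,r1:1,r2:1,r3:2,r4:Add2
c3: CDB Add1=-1; issue SUB r2<-Add1 | r0:6,r1:1,r2:Add1,r3:2,r4:Add2
c4: CDB Add2=2; issue MUL r3<-Mul1 | r0:6,r1:1,r2:Add1,r3:Mul1,r4:2
c5: CDB Add1=5; issue SUB r2<-Add1 | r0:6,r1:1,r2:Add1,r3:Mul1,r4:2
c6: issue ADD r3<-Add2 | r0:6,r1:1,r2:Add1,r3:Add2,r4:2
c7: issue ADD r3<-Add3 | r0:6,r1:1,r2:Add1,r3:Add3,r4:2

STATUS = TAG Add3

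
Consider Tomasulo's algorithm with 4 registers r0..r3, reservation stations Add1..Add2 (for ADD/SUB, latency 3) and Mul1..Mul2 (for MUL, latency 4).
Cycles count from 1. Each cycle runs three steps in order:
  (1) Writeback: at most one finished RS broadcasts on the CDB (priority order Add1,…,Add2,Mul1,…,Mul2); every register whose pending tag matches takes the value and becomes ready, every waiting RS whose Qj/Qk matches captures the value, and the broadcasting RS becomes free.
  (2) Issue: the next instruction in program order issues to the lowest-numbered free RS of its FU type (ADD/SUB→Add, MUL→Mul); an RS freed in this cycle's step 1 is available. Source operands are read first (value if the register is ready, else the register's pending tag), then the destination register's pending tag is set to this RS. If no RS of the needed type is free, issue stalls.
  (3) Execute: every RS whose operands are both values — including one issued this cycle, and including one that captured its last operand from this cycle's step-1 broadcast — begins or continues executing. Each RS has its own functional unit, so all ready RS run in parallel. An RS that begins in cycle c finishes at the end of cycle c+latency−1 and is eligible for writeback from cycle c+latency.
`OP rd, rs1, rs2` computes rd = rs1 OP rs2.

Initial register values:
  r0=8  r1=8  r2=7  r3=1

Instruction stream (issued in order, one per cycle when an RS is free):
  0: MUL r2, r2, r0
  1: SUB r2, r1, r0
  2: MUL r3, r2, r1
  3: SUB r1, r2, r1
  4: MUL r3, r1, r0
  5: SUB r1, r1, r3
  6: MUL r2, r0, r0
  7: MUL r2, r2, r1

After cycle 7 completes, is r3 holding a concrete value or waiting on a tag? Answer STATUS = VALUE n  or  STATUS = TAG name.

STATUS = TAG Mul1

  c1: issue MUL r2<-Mul1  regs: r0:8,r1:8,r2:Mul1,r3:1
  c2: issue SUB r2<-Add1  regs: r0:8,r1:8,r2:Add1,r3:1
  c3: issue MUL r3<-Mul2  regs: r0:8,r1:8,r2:Add1,r3:Mul2
  c4: issue SUB r1<-Add2  regs: r0:8,r1:Add2,r2:Add1,r3:Mul2
  c5: CDB Add1=0; stall  regs: r0:8,r1:Add2,r2:0,r3:Mul2
  c6: CDB Mul1=56; issue MUL r3<-Mul1  regs: r0:8,r1:Add2,r2:0,r3:Mul1
  c7: issue SUB r1<-Add1  regs: r0:8,r1:Add1,r2:0,r3:Mul1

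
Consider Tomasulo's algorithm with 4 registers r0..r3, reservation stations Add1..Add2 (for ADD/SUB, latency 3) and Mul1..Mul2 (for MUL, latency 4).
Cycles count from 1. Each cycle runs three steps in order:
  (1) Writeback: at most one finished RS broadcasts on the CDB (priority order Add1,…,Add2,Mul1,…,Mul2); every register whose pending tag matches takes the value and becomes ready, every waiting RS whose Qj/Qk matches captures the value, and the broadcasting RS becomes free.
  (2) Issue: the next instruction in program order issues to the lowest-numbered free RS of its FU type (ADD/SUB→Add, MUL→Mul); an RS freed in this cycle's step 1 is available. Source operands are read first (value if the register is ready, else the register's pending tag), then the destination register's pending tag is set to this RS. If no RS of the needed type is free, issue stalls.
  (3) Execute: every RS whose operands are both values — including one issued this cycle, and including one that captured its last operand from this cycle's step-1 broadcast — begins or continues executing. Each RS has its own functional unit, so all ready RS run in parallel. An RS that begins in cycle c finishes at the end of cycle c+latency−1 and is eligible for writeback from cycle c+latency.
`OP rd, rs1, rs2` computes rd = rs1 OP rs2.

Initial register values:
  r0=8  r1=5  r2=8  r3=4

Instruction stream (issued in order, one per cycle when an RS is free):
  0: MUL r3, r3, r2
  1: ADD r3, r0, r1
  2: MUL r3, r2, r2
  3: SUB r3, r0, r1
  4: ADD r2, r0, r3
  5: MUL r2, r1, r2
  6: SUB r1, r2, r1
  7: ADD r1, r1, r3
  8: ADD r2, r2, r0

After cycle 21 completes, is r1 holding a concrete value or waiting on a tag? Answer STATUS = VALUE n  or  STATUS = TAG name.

c1: issue MUL r3<-Mul1 | r0:8,r1:5,r2:8,r3:Mul1
c2: issue ADD r3<-Add1 | r0:8,r1:5,r2:8,r3:Add1
c3: issue MUL r3<-Mul2 | r0:8,r1:5,r2:8,r3:Mul2
c4: issue SUB r3<-Add2 | r0:8,r1:5,r2:8,r3:Add2
c5: CDB Add1=13; issue ADD r2<-Add1 | r0:8,r1:5,r2:Add1,r3:Add2
c6: CDB Mul1=32; issue MUL r2<-Mul1 | r0:8,r1:5,r2:Mul1,r3:Add2
c7: CDB Add2=3; issue SUB r1<-Add2 | r0:8,r1:Add2,r2:Mul1,r3:3
c8: CDB Mul2=64; stall | r0:8,r1:Add2,r2:Mul1,r3:3
c9: stall | r0:8,r1:Add2,r2:Mul1,r3:3
c10: CDB Add1=11; issue ADD r1<-Add1 | r0:8,r1:Add1,r2:Mul1,r3:3
c11: stall | r0:8,r1:Add1,r2:Mul1,r3:3
c12: stall | r0:8,r1:Add1,r2:Mul1,r3:3
c13: stall | r0:8,r1:Add1,r2:Mul1,r3:3
c14: CDB Mul1=55; stall | r0:8,r1:Add1,r2:55,r3:3
c15: stall | r0:8,r1:Add1,r2:55,r3:3
c16: stall | r0:8,r1:Add1,r2:55,r3:3
c17: CDB Add2=50; issue ADD r2<-Add2 | r0:8,r1:Add1,r2:Add2,r3:3
c18: - | r0:8,r1:Add1,r2:Add2,r3:3
c19: - | r0:8,r1:Add1,r2:Add2,r3:3
c20: CDB Add1=53 | r0:8,r1:53,r2:Add2,r3:3
c21: CDB Add2=63 | r0:8,r1:53,r2:63,r3:3

STATUS = VALUE 53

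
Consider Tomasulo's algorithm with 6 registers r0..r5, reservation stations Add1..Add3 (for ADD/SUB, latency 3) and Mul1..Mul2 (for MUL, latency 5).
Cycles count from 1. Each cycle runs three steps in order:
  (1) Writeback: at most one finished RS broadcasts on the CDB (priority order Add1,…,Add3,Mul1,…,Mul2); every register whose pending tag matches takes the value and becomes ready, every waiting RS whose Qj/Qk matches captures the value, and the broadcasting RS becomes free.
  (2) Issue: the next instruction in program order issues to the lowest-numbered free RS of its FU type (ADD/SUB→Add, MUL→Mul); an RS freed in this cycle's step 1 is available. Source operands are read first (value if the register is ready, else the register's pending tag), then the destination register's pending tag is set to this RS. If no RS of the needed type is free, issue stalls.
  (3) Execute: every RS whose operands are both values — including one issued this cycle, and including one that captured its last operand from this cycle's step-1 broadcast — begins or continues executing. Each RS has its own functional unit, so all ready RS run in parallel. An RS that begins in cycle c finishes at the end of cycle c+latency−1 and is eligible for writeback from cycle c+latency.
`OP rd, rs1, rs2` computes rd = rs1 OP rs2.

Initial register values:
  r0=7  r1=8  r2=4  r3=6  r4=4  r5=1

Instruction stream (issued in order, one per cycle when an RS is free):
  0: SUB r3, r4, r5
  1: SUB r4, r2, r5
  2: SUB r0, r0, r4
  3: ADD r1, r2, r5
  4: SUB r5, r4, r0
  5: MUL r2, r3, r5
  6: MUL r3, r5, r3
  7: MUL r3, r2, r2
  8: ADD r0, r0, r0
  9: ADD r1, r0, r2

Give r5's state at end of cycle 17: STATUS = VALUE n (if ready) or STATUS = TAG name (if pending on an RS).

STATUS = VALUE -1

cycle 1: issue SUB r3<-Add1 // r0:7,r1:8,r2:4,r3:Add1,r4:4,r5:1
cycle 2: issue SUB r4<-Add2 // r0:7,r1:8,r2:4,r3:Add1,r4:Add2,r5:1
cycle 3: issue SUB r0<-Add3 // r0:Add3,r1:8,r2:4,r3:Add1,r4:Add2,r5:1
cycle 4: CDB Add1=3; issue ADD r1<-Add1 // r0:Add3,r1:Add1,r2:4,r3:3,r4:Add2,r5:1
cycle 5: CDB Add2=3; issue SUB r5<-Add2 // r0:Add3,r1:Add1,r2:4,r3:3,r4:3,r5:Add2
cycle 6: issue MUL r2<-Mul1 // r0:Add3,r1:Add1,r2:Mul1,r3:3,r4:3,r5:Add2
cycle 7: CDB Add1=5; issue MUL r3<-Mul2 // r0:Add3,r1:5,r2:Mul1,r3:Mul2,r4:3,r5:Add2
cycle 8: CDB Add3=4; stall // r0:4,r1:5,r2:Mul1,r3:Mul2,r4:3,r5:Add2
cycle 9: stall // r0:4,r1:5,r2:Mul1,r3:Mul2,r4:3,r5:Add2
cycle 10: stall // r0:4,r1:5,r2:Mul1,r3:Mul2,r4:3,r5:Add2
cycle 11: CDB Add2=-1; stall // r0:4,r1:5,r2:Mul1,r3:Mul2,r4:3,r5:-1
cycle 12: stall // r0:4,r1:5,r2:Mul1,r3:Mul2,r4:3,r5:-1
cycle 13: stall // r0:4,r1:5,r2:Mul1,r3:Mul2,r4:3,r5:-1
cycle 14: stall // r0:4,r1:5,r2:Mul1,r3:Mul2,r4:3,r5:-1
cycle 15: stall // r0:4,r1:5,r2:Mul1,r3:Mul2,r4:3,r5:-1
cycle 16: CDB Mul1=-3; issue MUL r3<-Mul1 // r0:4,r1:5,r2:-3,r3:Mul1,r4:3,r5:-1
cycle 17: CDB Mul2=-3; issue ADD r0<-Add1 // r0:Add1,r1:5,r2:-3,r3:Mul1,r4:3,r5:-1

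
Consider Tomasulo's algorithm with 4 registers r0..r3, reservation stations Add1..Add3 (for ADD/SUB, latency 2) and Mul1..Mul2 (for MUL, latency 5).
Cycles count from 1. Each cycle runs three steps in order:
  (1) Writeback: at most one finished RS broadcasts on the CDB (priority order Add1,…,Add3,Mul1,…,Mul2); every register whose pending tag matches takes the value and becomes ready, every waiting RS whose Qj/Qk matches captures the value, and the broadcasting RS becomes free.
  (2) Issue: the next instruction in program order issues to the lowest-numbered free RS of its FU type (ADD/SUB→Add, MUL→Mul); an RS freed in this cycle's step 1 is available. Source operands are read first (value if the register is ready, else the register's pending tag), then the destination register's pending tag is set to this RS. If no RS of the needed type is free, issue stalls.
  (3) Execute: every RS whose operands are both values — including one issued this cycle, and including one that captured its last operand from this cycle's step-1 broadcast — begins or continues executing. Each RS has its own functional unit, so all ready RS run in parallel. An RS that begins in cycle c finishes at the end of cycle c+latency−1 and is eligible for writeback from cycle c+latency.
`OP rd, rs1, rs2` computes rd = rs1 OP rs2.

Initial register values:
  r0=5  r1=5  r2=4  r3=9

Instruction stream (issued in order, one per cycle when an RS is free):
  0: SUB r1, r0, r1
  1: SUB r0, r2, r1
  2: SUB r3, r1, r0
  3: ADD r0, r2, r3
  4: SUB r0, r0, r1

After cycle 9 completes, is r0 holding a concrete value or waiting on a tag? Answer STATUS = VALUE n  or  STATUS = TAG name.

STATUS = TAG Add2

c1: issue SUB r1<-Add1 | r0:5,r1:Add1,r2:4,r3:9
c2: issue SUB r0<-Add2 | r0:Add2,r1:Add1,r2:4,r3:9
c3: CDB Add1=0; issue SUB r3<-Add1 | r0:Add2,r1:0,r2:4,r3:Add1
c4: issue ADD r0<-Add3 | r0:Add3,r1:0,r2:4,r3:Add1
c5: CDB Add2=4; issue SUB r0<-Add2 | r0:Add2,r1:0,r2:4,r3:Add1
c6: - | r0:Add2,r1:0,r2:4,r3:Add1
c7: CDB Add1=-4 | r0:Add2,r1:0,r2:4,r3:-4
c8: - | r0:Add2,r1:0,r2:4,r3:-4
c9: CDB Add3=0 | r0:Add2,r1:0,r2:4,r3:-4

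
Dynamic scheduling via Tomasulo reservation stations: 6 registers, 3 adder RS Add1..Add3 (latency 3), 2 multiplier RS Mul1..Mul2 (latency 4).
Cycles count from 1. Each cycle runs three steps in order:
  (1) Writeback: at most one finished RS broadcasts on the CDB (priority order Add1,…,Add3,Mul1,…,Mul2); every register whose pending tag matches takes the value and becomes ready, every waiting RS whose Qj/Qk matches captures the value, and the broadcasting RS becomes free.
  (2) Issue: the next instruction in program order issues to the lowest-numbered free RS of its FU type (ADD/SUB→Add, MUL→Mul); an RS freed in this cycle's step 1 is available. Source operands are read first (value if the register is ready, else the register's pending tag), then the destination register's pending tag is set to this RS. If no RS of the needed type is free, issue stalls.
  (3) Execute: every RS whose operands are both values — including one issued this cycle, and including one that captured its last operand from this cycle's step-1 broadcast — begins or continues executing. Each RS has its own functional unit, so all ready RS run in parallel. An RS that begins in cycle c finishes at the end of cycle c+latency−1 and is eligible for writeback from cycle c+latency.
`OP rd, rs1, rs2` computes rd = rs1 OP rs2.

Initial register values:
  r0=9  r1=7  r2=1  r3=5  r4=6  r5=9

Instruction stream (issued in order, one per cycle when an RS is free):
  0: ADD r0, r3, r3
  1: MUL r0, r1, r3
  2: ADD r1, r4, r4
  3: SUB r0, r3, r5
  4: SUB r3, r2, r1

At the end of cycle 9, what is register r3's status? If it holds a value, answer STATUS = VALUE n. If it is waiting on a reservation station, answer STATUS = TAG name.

STATUS = VALUE -11

  c1: issue ADD r0<-Add1  regs: r0:Add1,r1:7,r2:1,r3:5,r4:6,r5:9
  c2: issue MUL r0<-Mul1  regs: r0:Mul1,r1:7,r2:1,r3:5,r4:6,r5:9
  c3: issue ADD r1<-Add2  regs: r0:Mul1,r1:Add2,r2:1,r3:5,r4:6,r5:9
  c4: CDB Add1=10; issue SUB r0<-Add1  regs: r0:Add1,r1:Add2,r2:1,r3:5,r4:6,r5:9
  c5: issue SUB r3<-Add3  regs: r0:Add1,r1:Add2,r2:1,r3:Add3,r4:6,r5:9
  c6: CDB Add2=12  regs: r0:Add1,r1:12,r2:1,r3:Add3,r4:6,r5:9
  c7: CDB Add1=-4  regs: r0:-4,r1:12,r2:1,r3:Add3,r4:6,r5:9
  c8: CDB Mul1=35  regs: r0:-4,r1:12,r2:1,r3:Add3,r4:6,r5:9
  c9: CDB Add3=-11  regs: r0:-4,r1:12,r2:1,r3:-11,r4:6,r5:9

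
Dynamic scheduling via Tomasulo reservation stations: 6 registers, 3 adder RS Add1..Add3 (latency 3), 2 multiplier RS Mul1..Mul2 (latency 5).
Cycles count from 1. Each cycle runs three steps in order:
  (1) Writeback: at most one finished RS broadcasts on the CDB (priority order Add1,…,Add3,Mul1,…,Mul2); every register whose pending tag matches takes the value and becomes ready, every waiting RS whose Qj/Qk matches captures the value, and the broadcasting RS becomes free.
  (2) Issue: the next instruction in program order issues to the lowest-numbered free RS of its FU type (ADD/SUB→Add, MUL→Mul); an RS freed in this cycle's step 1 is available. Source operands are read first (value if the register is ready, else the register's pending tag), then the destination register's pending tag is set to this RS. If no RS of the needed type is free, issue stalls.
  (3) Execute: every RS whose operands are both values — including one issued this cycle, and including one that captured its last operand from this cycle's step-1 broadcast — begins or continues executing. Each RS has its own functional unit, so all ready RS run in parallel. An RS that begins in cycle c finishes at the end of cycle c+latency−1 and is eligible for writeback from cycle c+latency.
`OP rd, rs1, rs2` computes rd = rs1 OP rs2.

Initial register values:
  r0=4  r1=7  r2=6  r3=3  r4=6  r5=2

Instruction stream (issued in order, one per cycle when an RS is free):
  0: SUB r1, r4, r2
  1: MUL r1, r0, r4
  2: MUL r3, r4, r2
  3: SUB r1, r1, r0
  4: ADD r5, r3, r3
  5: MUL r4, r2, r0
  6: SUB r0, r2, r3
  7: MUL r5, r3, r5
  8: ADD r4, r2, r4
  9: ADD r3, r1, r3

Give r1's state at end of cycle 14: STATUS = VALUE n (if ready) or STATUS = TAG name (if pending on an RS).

  c1: issue SUB r1<-Add1  regs: r0:4,r1:Add1,r2:6,r3:3,r4:6,r5:2
  c2: issue MUL r1<-Mul1  regs: r0:4,r1:Mul1,r2:6,r3:3,r4:6,r5:2
  c3: issue MUL r3<-Mul2  regs: r0:4,r1:Mul1,r2:6,r3:Mul2,r4:6,r5:2
  c4: CDB Add1=0; issue SUB r1<-Add1  regs: r0:4,r1:Add1,r2:6,r3:Mul2,r4:6,r5:2
  c5: issue ADD r5<-Add2  regs: r0:4,r1:Add1,r2:6,r3:Mul2,r4:6,r5:Add2
  c6: stall  regs: r0:4,r1:Add1,r2:6,r3:Mul2,r4:6,r5:Add2
  c7: CDB Mul1=24; issue MUL r4<-Mul1  regs: r0:4,r1:Add1,r2:6,r3:Mul2,r4:Mul1,r5:Add2
  c8: CDB Mul2=36; issue SUB r0<-Add3  regs: r0:Add3,r1:Add1,r2:6,r3:36,r4:Mul1,r5:Add2
  c9: issue MUL r5<-Mul2  regs: r0:Add3,r1:Add1,r2:6,r3:36,r4:Mul1,r5:Mul2
  c10: CDB Add1=20; issue ADD r4<-Add1  regs: r0:Add3,r1:20,r2:6,r3:36,r4:Add1,r5:Mul2
  c11: CDB Add2=72; issue ADD r3<-Add2  regs: r0:Add3,r1:20,r2:6,r3:Add2,r4:Add1,r5:Mul2
  c12: CDB Add3=-30  regs: r0:-30,r1:20,r2:6,r3:Add2,r4:Add1,r5:Mul2
  c13: CDB Mul1=24  regs: r0:-30,r1:20,r2:6,r3:Add2,r4:Add1,r5:Mul2
  c14: CDB Add2=56  regs: r0:-30,r1:20,r2:6,r3:56,r4:Add1,r5:Mul2

STATUS = VALUE 20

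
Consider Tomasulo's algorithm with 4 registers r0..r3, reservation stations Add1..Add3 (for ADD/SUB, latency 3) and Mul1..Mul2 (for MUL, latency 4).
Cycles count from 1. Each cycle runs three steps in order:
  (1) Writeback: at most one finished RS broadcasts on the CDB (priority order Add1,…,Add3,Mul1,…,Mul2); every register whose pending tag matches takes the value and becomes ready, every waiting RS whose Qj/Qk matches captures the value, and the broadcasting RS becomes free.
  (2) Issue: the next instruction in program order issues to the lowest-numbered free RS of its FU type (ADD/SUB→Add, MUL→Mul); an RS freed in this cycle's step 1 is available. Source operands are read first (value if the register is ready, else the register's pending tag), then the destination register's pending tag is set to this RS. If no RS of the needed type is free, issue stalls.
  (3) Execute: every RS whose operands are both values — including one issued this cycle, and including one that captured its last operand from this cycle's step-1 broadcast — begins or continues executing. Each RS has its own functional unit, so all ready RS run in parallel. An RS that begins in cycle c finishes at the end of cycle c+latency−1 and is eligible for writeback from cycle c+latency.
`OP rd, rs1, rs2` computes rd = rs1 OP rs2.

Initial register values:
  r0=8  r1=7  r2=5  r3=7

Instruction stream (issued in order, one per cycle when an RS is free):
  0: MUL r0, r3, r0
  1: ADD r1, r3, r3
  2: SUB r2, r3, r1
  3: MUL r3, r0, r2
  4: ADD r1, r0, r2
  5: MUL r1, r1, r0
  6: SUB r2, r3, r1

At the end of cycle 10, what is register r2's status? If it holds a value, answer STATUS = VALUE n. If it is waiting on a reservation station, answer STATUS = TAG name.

  c1: issue MUL r0<-Mul1  regs: r0:Mul1,r1:7,r2:5,r3:7
  c2: issue ADD r1<-Add1  regs: r0:Mul1,r1:Add1,r2:5,r3:7
  c3: issue SUB r2<-Add2  regs: r0:Mul1,r1:Add1,r2:Add2,r3:7
  c4: issue MUL r3<-Mul2  regs: r0:Mul1,r1:Add1,r2:Add2,r3:Mul2
  c5: CDB Add1=14; issue ADD r1<-Add1  regs: r0:Mul1,r1:Add1,r2:Add2,r3:Mul2
  c6: CDB Mul1=56; issue MUL r1<-Mul1  regs: r0:56,r1:Mul1,r2:Add2,r3:Mul2
  c7: issue SUB r2<-Add3  regs: r0:56,r1:Mul1,r2:Add3,r3:Mul2
  c8: CDB Add2=-7  regs: r0:56,r1:Mul1,r2:Add3,r3:Mul2
  c9: -  regs: r0:56,r1:Mul1,r2:Add3,r3:Mul2
  c10: -  regs: r0:56,r1:Mul1,r2:Add3,r3:Mul2

STATUS = TAG Add3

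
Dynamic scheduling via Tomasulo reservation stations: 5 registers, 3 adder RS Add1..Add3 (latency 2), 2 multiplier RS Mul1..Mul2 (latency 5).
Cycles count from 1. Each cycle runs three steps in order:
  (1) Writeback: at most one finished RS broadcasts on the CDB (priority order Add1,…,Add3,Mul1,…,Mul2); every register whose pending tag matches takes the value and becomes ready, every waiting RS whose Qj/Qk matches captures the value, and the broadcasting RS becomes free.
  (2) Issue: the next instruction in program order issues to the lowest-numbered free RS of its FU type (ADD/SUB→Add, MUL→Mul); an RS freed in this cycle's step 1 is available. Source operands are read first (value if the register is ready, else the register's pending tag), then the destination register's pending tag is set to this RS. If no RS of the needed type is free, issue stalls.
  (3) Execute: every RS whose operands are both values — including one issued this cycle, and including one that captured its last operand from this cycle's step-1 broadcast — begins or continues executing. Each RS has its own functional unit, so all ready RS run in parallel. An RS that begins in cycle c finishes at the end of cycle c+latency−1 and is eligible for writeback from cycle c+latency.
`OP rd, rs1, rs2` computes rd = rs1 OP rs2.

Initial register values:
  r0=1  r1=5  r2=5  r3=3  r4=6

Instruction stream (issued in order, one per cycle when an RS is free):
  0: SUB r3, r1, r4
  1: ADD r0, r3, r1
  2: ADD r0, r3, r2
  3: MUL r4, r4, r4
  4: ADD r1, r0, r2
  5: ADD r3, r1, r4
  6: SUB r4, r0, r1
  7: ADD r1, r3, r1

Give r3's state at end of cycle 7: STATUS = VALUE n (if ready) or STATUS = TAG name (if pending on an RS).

STATUS = TAG Add2

c1: issue SUB r3<-Add1 | r0:1,r1:5,r2:5,r3:Add1,r4:6
c2: issue ADD r0<-Add2 | r0:Add2,r1:5,r2:5,r3:Add1,r4:6
c3: CDB Add1=-1; issue ADD r0<-Add1 | r0:Add1,r1:5,r2:5,r3:-1,r4:6
c4: issue MUL r4<-Mul1 | r0:Add1,r1:5,r2:5,r3:-1,r4:Mul1
c5: CDB Add1=4; issue ADD r1<-Add1 | r0:4,r1:Add1,r2:5,r3:-1,r4:Mul1
c6: CDB Add2=4; issue ADD r3<-Add2 | r0:4,r1:Add1,r2:5,r3:Add2,r4:Mul1
c7: CDB Add1=9; issue SUB r4<-Add1 | r0:4,r1:9,r2:5,r3:Add2,r4:Add1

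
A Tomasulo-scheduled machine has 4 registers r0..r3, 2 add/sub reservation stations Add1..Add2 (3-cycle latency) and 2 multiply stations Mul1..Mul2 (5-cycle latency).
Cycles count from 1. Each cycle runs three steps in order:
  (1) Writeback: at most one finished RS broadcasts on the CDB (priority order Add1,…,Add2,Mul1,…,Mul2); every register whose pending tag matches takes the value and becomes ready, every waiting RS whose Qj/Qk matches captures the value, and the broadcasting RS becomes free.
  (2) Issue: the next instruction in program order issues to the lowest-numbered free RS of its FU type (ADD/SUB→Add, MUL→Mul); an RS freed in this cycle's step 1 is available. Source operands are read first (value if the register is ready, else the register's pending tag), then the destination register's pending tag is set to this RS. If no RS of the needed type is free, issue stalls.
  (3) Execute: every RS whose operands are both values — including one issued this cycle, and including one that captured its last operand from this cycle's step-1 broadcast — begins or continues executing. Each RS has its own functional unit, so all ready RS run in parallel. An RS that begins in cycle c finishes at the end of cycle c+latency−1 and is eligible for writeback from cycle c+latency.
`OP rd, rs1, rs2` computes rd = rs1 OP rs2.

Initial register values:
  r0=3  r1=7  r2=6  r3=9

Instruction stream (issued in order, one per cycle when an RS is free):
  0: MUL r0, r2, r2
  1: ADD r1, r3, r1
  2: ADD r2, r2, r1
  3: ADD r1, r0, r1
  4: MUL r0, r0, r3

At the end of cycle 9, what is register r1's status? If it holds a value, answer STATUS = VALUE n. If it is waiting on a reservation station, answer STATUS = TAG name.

cycle 1: issue MUL r0<-Mul1 // r0:Mul1,r1:7,r2:6,r3:9
cycle 2: issue ADD r1<-Add1 // r0:Mul1,r1:Add1,r2:6,r3:9
cycle 3: issue ADD r2<-Add2 // r0:Mul1,r1:Add1,r2:Add2,r3:9
cycle 4: stall // r0:Mul1,r1:Add1,r2:Add2,r3:9
cycle 5: CDB Add1=16; issue ADD r1<-Add1 // r0:Mul1,r1:Add1,r2:Add2,r3:9
cycle 6: CDB Mul1=36; issue MUL r0<-Mul1 // r0:Mul1,r1:Add1,r2:Add2,r3:9
cycle 7: - // r0:Mul1,r1:Add1,r2:Add2,r3:9
cycle 8: CDB Add2=22 // r0:Mul1,r1:Add1,r2:22,r3:9
cycle 9: CDB Add1=52 // r0:Mul1,r1:52,r2:22,r3:9

STATUS = VALUE 52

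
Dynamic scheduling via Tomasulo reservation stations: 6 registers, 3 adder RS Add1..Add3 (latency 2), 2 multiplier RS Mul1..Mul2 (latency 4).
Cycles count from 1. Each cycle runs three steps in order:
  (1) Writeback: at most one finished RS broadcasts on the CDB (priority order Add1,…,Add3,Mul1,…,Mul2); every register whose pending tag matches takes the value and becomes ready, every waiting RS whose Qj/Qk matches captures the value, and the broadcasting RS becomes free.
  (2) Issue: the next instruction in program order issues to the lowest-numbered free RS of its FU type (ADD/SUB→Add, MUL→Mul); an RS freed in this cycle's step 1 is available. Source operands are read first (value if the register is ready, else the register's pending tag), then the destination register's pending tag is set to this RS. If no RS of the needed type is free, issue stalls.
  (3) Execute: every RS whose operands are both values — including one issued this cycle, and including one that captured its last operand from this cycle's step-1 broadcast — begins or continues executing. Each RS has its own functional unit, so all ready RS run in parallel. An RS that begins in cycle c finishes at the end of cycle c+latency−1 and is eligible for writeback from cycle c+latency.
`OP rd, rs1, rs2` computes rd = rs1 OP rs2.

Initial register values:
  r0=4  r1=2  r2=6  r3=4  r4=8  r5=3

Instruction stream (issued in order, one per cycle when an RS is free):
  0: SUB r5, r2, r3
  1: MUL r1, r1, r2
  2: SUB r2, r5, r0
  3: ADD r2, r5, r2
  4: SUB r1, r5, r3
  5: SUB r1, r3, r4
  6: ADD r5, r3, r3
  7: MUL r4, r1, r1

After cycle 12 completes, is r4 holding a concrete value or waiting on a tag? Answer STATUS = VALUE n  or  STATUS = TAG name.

c1: issue SUB r5<-Add1 | r0:4,r1:2,r2:6,r3:4,r4:8,r5:Add1
c2: issue MUL r1<-Mul1 | r0:4,r1:Mul1,r2:6,r3:4,r4:8,r5:Add1
c3: CDB Add1=2; issue SUB r2<-Add1 | r0:4,r1:Mul1,r2:Add1,r3:4,r4:8,r5:2
c4: issue ADD r2<-Add2 | r0:4,r1:Mul1,r2:Add2,r3:4,r4:8,r5:2
c5: CDB Add1=-2; issue SUB r1<-Add1 | r0:4,r1:Add1,r2:Add2,r3:4,r4:8,r5:2
c6: CDB Mul1=12; issue SUB r1<-Add3 | r0:4,r1:Add3,r2:Add2,r3:4,r4:8,r5:2
c7: CDB Add1=-2; issue ADD r5<-Add1 | r0:4,r1:Add3,r2:Add2,r3:4,r4:8,r5:Add1
c8: CDB Add2=0; issue MUL r4<-Mul1 | r0:4,r1:Add3,r2:0,r3:4,r4:Mul1,r5:Add1
c9: CDB Add1=8 | r0:4,r1:Add3,r2:0,r3:4,r4:Mul1,r5:8
c10: CDB Add3=-4 | r0:4,r1:-4,r2:0,r3:4,r4:Mul1,r5:8
c11: - | r0:4,r1:-4,r2:0,r3:4,r4:Mul1,r5:8
c12: - | r0:4,r1:-4,r2:0,r3:4,r4:Mul1,r5:8

STATUS = TAG Mul1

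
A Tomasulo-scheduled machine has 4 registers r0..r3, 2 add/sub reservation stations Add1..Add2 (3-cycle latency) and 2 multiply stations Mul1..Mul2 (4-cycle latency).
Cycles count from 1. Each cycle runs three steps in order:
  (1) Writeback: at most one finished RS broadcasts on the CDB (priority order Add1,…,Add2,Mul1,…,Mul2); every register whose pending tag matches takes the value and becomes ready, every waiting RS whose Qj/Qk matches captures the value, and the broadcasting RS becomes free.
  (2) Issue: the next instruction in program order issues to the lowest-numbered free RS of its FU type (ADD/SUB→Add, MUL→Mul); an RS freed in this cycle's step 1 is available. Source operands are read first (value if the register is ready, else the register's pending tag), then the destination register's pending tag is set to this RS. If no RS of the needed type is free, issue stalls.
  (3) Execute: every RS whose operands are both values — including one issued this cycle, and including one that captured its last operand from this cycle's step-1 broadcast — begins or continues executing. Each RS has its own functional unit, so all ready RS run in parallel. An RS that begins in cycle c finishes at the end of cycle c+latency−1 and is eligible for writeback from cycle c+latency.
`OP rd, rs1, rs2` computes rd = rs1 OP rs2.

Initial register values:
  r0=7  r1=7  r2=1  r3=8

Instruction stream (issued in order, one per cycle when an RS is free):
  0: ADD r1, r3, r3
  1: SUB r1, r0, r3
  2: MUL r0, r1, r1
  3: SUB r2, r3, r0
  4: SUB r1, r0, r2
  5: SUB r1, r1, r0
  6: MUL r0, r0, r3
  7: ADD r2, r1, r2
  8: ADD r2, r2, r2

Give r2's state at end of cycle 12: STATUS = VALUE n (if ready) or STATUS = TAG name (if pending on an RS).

STATUS = VALUE 7

cycle 1: issue ADD r1<-Add1 // r0:7,r1:Add1,r2:1,r3:8
cycle 2: issue SUB r1<-Add2 // r0:7,r1:Add2,r2:1,r3:8
cycle 3: issue MUL r0<-Mul1 // r0:Mul1,r1:Add2,r2:1,r3:8
cycle 4: CDB Add1=16; issue SUB r2<-Add1 // r0:Mul1,r1:Add2,r2:Add1,r3:8
cycle 5: CDB Add2=-1; issue SUB r1<-Add2 // r0:Mul1,r1:Add2,r2:Add1,r3:8
cycle 6: stall // r0:Mul1,r1:Add2,r2:Add1,r3:8
cycle 7: stall // r0:Mul1,r1:Add2,r2:Add1,r3:8
cycle 8: stall // r0:Mul1,r1:Add2,r2:Add1,r3:8
cycle 9: CDB Mul1=1; stall // r0:1,r1:Add2,r2:Add1,r3:8
cycle 10: stall // r0:1,r1:Add2,r2:Add1,r3:8
cycle 11: stall // r0:1,r1:Add2,r2:Add1,r3:8
cycle 12: CDB Add1=7; issue SUB r1<-Add1 // r0:1,r1:Add1,r2:7,r3:8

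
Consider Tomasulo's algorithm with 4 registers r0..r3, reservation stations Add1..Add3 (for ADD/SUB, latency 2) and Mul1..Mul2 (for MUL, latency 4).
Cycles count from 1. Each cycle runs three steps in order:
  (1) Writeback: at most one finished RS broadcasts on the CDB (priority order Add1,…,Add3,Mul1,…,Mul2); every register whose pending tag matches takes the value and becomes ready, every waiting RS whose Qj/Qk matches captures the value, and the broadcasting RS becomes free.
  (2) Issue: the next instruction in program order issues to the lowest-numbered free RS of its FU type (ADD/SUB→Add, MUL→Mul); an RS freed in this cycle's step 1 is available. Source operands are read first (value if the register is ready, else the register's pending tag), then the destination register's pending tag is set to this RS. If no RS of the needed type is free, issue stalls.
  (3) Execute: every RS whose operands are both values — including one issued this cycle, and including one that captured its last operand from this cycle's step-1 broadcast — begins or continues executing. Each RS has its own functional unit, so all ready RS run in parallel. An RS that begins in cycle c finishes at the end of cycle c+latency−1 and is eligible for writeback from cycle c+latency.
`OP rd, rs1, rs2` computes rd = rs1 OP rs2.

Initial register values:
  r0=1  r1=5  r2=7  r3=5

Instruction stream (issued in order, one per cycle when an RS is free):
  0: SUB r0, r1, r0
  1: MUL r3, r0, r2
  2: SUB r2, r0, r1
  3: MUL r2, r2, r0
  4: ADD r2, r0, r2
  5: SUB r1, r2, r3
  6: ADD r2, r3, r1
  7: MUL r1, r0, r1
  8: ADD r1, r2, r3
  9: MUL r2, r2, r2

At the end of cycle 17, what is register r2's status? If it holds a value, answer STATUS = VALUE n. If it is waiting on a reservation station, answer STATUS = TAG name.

STATUS = TAG Mul2

cycle 1: issue SUB r0<-Add1 // r0:Add1,r1:5,r2:7,r3:5
cycle 2: issue MUL r3<-Mul1 // r0:Add1,r1:5,r2:7,r3:Mul1
cycle 3: CDB Add1=4; issue SUB r2<-Add1 // r0:4,r1:5,r2:Add1,r3:Mul1
cycle 4: issue MUL r2<-Mul2 // r0:4,r1:5,r2:Mul2,r3:Mul1
cycle 5: CDB Add1=-1; issue ADD r2<-Add1 // r0:4,r1:5,r2:Add1,r3:Mul1
cycle 6: issue SUB r1<-Add2 // r0:4,r1:Add2,r2:Add1,r3:Mul1
cycle 7: CDB Mul1=28; issue ADD r2<-Add3 // r0:4,r1:Add2,r2:Add3,r3:28
cycle 8: issue MUL r1<-Mul1 // r0:4,r1:Mul1,r2:Add3,r3:28
cycle 9: CDB Mul2=-4; stall // r0:4,r1:Mul1,r2:Add3,r3:28
cycle 10: stall // r0:4,r1:Mul1,r2:Add3,r3:28
cycle 11: CDB Add1=0; issue ADD r1<-Add1 // r0:4,r1:Add1,r2:Add3,r3:28
cycle 12: issue MUL r2<-Mul2 // r0:4,r1:Add1,r2:Mul2,r3:28
cycle 13: CDB Add2=-28 // r0:4,r1:Add1,r2:Mul2,r3:28
cycle 14: - // r0:4,r1:Add1,r2:Mul2,r3:28
cycle 15: CDB Add3=0 // r0:4,r1:Add1,r2:Mul2,r3:28
cycle 16: - // r0:4,r1:Add1,r2:Mul2,r3:28
cycle 17: CDB Add1=28 // r0:4,r1:28,r2:Mul2,r3:28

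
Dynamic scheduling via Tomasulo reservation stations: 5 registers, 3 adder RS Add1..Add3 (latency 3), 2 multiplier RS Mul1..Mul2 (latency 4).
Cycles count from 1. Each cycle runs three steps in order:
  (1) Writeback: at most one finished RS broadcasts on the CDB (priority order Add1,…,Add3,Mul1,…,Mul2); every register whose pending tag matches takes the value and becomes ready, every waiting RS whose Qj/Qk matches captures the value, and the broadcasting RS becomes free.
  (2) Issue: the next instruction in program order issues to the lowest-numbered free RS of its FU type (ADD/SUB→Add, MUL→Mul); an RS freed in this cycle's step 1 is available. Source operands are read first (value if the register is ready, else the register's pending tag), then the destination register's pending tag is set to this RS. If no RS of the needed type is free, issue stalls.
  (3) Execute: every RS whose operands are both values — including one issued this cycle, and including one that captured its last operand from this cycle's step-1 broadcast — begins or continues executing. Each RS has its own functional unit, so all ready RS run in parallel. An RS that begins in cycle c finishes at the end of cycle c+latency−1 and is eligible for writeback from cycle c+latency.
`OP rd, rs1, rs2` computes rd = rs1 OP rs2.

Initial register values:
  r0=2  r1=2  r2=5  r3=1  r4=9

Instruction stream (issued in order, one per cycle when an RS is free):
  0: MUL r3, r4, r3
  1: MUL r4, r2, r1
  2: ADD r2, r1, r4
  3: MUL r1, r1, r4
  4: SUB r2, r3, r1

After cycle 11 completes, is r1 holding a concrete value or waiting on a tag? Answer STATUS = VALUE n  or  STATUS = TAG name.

STATUS = VALUE 20

c1: issue MUL r3<-Mul1 | r0:2,r1:2,r2:5,r3:Mul1,r4:9
c2: issue MUL r4<-Mul2 | r0:2,r1:2,r2:5,r3:Mul1,r4:Mul2
c3: issue ADD r2<-Add1 | r0:2,r1:2,r2:Add1,r3:Mul1,r4:Mul2
c4: stall | r0:2,r1:2,r2:Add1,r3:Mul1,r4:Mul2
c5: CDB Mul1=9; issue MUL r1<-Mul1 | r0:2,r1:Mul1,r2:Add1,r3:9,r4:Mul2
c6: CDB Mul2=10; issue SUB r2<-Add2 | r0:2,r1:Mul1,r2:Add2,r3:9,r4:10
c7: - | r0:2,r1:Mul1,r2:Add2,r3:9,r4:10
c8: - | r0:2,r1:Mul1,r2:Add2,r3:9,r4:10
c9: CDB Add1=12 | r0:2,r1:Mul1,r2:Add2,r3:9,r4:10
c10: CDB Mul1=20 | r0:2,r1:20,r2:Add2,r3:9,r4:10
c11: - | r0:2,r1:20,r2:Add2,r3:9,r4:10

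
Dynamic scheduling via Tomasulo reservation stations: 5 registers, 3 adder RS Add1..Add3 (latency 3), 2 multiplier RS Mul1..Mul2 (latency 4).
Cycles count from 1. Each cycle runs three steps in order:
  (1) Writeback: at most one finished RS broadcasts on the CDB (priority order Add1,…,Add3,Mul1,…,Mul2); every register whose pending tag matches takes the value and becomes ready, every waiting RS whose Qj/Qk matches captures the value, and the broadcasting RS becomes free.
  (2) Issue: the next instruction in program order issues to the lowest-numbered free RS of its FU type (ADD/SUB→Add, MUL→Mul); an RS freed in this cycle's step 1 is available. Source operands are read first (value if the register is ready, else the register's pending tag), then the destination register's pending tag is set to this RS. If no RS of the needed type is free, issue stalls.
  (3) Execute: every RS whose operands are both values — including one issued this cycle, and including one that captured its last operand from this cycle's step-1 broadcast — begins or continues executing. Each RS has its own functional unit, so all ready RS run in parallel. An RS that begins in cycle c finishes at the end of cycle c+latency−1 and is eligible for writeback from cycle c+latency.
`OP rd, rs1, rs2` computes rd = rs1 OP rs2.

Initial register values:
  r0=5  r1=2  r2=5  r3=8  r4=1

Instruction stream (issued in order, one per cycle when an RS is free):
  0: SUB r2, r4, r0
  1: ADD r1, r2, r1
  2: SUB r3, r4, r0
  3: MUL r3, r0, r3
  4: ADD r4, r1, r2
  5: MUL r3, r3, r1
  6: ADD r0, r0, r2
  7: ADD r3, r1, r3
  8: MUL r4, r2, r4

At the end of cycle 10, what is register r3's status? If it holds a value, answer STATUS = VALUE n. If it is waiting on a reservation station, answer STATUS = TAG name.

STATUS = TAG Add3

c1: issue SUB r2<-Add1 | r0:5,r1:2,r2:Add1,r3:8,r4:1
c2: issue ADD r1<-Add2 | r0:5,r1:Add2,r2:Add1,r3:8,r4:1
c3: issue SUB r3<-Add3 | r0:5,r1:Add2,r2:Add1,r3:Add3,r4:1
c4: CDB Add1=-4; issue MUL r3<-Mul1 | r0:5,r1:Add2,r2:-4,r3:Mul1,r4:1
c5: issue ADD r4<-Add1 | r0:5,r1:Add2,r2:-4,r3:Mul1,r4:Add1
c6: CDB Add3=-4; issue MUL r3<-Mul2 | r0:5,r1:Add2,r2:-4,r3:Mul2,r4:Add1
c7: CDB Add2=-2; issue ADD r0<-Add2 | r0:Add2,r1:-2,r2:-4,r3:Mul2,r4:Add1
c8: issue ADD r3<-Add3 | r0:Add2,r1:-2,r2:-4,r3:Add3,r4:Add1
c9: stall | r0:Add2,r1:-2,r2:-4,r3:Add3,r4:Add1
c10: CDB Add1=-6; stall | r0:Add2,r1:-2,r2:-4,r3:Add3,r4:-6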